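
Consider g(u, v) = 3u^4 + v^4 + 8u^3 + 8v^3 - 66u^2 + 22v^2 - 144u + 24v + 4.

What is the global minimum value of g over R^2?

-572

g(u,v) separates as P(u) + Q(v) + 4, so its minimum is min P + min Q + 4.
P'(u) = 12(u - 3)(u + 1)(u + 4) vanishes at u ∈ {-4, -1, 3}; Q'(v) = 4(v + 1)(v + 2)(v + 3) vanishes at v ∈ {-3, -2, -1}.
Local minima of P (where P''>0): P(-4)=-224, P(3)=-567. Local minima of Q: Q(-3)=-9, Q(-1)=-9.
So the global minimum of g is P(3) + Q(-3) + 4 = -567 − 9 + 4 = -572, attained at (3, -3).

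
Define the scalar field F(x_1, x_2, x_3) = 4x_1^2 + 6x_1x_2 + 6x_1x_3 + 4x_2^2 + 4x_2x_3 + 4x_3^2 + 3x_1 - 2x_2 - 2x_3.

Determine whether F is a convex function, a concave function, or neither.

convex

F is quadratic, so its Hessian is the constant matrix H = [[8, 6, 6], [6, 8, 4], [6, 4, 8]].
Leading principal minors: 8, 28, 96.
All positive ⇒ H ≻ 0 ⇒ convex.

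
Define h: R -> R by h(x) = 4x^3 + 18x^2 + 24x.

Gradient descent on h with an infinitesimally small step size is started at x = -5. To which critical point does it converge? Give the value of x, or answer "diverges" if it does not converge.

h'(x) = 12(x + 1)(x + 2), so h'(-5) = 144.
Gradient descent moves in the -h' direction, i.e. x is decreasing.
There is no critical point below x=-5, and h' keeps the same sign, so the iterate runs off to −∞.

diverges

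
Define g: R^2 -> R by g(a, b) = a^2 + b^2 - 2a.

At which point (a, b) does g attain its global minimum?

g(a,b) separates as P(a) + Q(b), so its minimum is min P + min Q.
P'(a) = 2a - 2 vanishes at a ∈ {1}; Q'(b) = 2b vanishes at b ∈ {0}.
Local minima of P (where P''>0): P(1)=-1. Local minima of Q: Q(0)=0.
So the global minimum of g is P(1) + Q(0) = -1 + 0 = -1, attained at (1, 0).

(1, 0)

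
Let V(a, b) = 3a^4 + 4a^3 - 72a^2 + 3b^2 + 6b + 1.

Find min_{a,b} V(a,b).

-642

V(a,b) separates as P(a) + Q(b) + 1, so its minimum is min P + min Q + 1.
P'(a) = 12a(a - 3)(a + 4) vanishes at a ∈ {-4, 0, 3}; Q'(b) = 6b + 6 vanishes at b ∈ {-1}.
Local minima of P (where P''>0): P(-4)=-640, P(3)=-297. Local minima of Q: Q(-1)=-3.
So the global minimum of V is P(-4) + Q(-1) + 1 = -640 − 3 + 1 = -642, attained at (-4, -1).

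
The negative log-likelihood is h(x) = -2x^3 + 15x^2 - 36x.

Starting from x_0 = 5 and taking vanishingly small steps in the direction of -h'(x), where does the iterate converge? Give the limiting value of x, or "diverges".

diverges

h'(x) = -6(x - 3)(x - 2), so h'(5) = -36.
Gradient descent moves in the -h' direction, i.e. x is increasing.
There is no critical point above x=5, and h' keeps the same sign, so the iterate runs off to +∞.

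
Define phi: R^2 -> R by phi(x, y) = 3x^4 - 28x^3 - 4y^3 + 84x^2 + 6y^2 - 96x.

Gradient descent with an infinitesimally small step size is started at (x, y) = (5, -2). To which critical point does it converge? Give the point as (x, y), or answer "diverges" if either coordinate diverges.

phi is separable, so gradient descent decouples: x follows -∂phi/∂x, y follows -∂phi/∂y.
∂phi/∂x = 12(x - 4)(x - 2)(x - 1); at x=5 this is 144, so x decreases.
∂phi/∂y = -12y(y - 1); at y=-2 this is -72, so y increases.
x converges to its nearest critical value 4 (a local min of the x-part); y converges to 0. The iterate converges to (4, 0).

(4, 0)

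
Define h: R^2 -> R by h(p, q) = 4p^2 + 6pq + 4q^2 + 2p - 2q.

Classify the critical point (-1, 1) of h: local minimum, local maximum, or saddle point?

local minimum

The Hessian of h is constant: H = [[8, 6], [6, 8]].
det(H) = 8·8 − 6² = 28.
det(H) > 0 and tr(H) = 16 > 0, so H is positive definite and the point is a local minimum.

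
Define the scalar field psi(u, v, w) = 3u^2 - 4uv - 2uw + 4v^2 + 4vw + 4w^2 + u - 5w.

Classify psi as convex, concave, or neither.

psi is quadratic, so its Hessian is the constant matrix H = [[6, -4, -2], [-4, 8, 4], [-2, 4, 8]].
Leading principal minors: 6, 32, 192.
All positive ⇒ H ≻ 0 ⇒ convex.

convex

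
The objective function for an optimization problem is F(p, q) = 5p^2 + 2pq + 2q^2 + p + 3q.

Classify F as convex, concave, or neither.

F is quadratic, so its Hessian is the constant matrix H = [[10, 2], [2, 4]].
det(H) = 36, tr(H) = 14.
det(H) > 0 and tr(H) > 0, so H is positive definite everywhere: convex.

convex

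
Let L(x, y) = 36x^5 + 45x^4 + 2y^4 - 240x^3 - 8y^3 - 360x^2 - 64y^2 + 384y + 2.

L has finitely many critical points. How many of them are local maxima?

L separates as a function of x plus a function of y, so ∇L=0 decouples.
∂L/∂x = 180x(x - 2)(x + 1)(x + 2) = 0 at x ∈ {-2, -1, 0, 2}; ∂L/∂y = 8(y - 4)(y - 3)(y + 4) = 0 at y ∈ {-4, 3, 4}.
The Hessian is diagonal: diag(L_xx, L_yy). Second derivatives: L_xx(-2)=-1440, L_xx(-1)=540, L_xx(0)=-720, L_xx(2)=4320; L_yy(-4)=448, L_yy(3)=-56, L_yy(4)=64.
Local maxima occur where both diagonal entries negative: (-2, 3), (0, 3). Count: 2.

2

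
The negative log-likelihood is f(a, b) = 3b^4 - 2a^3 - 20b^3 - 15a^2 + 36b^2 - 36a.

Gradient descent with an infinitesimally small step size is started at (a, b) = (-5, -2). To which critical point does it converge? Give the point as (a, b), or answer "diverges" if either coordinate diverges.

(-3, 0)

f is separable, so gradient descent decouples: a follows -∂f/∂a, b follows -∂f/∂b.
∂f/∂a = -6(a + 2)(a + 3); at a=-5 this is -36, so a increases.
∂f/∂b = 12b(b - 3)(b - 2); at b=-2 this is -480, so b increases.
a converges to its nearest critical value -3 (a local min of the a-part); b converges to 0. The iterate converges to (-3, 0).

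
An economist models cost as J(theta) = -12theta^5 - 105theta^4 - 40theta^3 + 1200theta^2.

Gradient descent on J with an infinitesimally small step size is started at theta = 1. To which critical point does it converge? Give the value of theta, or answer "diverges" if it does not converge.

J'(theta) = -60theta(theta - 2)(theta + 4)(theta + 5), so J'(1) = 1800.
Gradient descent moves in the -J' direction, i.e. theta is decreasing.
The nearest critical point in that direction is theta = 0, where J'' = 2400 > 0 (a local minimum). The iterate converges there.

0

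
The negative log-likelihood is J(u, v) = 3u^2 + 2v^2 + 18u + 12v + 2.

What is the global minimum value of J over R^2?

J(u,v) separates as P(u) + Q(v) + 2, so its minimum is min P + min Q + 2.
P'(u) = 6u + 18 vanishes at u ∈ {-3}; Q'(v) = 4v + 12 vanishes at v ∈ {-3}.
Local minima of P (where P''>0): P(-3)=-27. Local minima of Q: Q(-3)=-18.
So the global minimum of J is P(-3) + Q(-3) + 2 = -27 − 18 + 2 = -43, attained at (-3, -3).

-43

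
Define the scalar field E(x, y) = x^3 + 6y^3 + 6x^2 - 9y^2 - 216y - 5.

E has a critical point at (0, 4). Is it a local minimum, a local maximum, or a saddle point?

The mixed partial ∂²E/∂x∂y is 0, so the Hessian at any point is diag(E_xx, E_yy) = diag(6(x + 2), 18(2y - 1)).
At (0, 4): H = diag(12, 126).
Both eigenvalues are positive, so H is positive definite: a local minimum.

local minimum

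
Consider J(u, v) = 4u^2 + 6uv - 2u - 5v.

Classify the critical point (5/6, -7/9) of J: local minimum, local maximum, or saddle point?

saddle point

The Hessian of J is constant: H = [[8, 6], [6, 0]].
det(H) = 8·0 − 6² = -36.
Since det(H) < 0, H is indefinite and the critical point is a saddle point.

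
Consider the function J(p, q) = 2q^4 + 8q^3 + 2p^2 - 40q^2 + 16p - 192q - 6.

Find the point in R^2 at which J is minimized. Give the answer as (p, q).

(-4, 3)

J(p,q) separates as A(p) + B(q) − 6, so its minimum is min A + min B − 6.
A'(p) = 4p + 16 vanishes at p ∈ {-4}; B'(q) = 8(q - 3)(q + 2)(q + 4) vanishes at q ∈ {-4, -2, 3}.
Local minima of A (where A''>0): A(-4)=-32. Local minima of B: B(-4)=128, B(3)=-558.
So the global minimum of J is A(-4) + B(3) − 6 = -32 − 558 − 6 = -596, attained at (-4, 3).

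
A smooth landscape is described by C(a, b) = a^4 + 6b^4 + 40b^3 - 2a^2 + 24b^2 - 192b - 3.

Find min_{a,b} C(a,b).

C(a,b) separates as P(a) + Q(b) − 3, so its minimum is min P + min Q − 3.
P'(a) = 4a(a - 1)(a + 1) vanishes at a ∈ {-1, 0, 1}; Q'(b) = 24(b - 1)(b + 2)(b + 4) vanishes at b ∈ {-4, -2, 1}.
Local minima of P (where P''>0): P(-1)=-1, P(1)=-1. Local minima of Q: Q(-4)=128, Q(1)=-122.
So the global minimum of C is P(-1) + Q(1) − 3 = -1 − 122 − 3 = -126, attained at (-1, 1).

-126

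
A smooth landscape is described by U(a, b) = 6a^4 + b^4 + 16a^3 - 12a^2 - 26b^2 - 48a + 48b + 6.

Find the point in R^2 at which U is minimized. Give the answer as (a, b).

U(a,b) separates as P(a) + Q(b) + 6, so its minimum is min P + min Q + 6.
P'(a) = 24(a - 1)(a + 1)(a + 2) vanishes at a ∈ {-2, -1, 1}; Q'(b) = 4(b - 3)(b - 1)(b + 4) vanishes at b ∈ {-4, 1, 3}.
Local minima of P (where P''>0): P(-2)=16, P(1)=-38. Local minima of Q: Q(-4)=-352, Q(3)=-9.
So the global minimum of U is P(1) + Q(-4) + 6 = -38 − 352 + 6 = -384, attained at (1, -4).

(1, -4)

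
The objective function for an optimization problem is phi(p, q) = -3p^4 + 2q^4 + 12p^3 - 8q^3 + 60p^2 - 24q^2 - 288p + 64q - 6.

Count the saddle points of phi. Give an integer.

5

phi separates as a function of p plus a function of q, so ∇phi=0 decouples.
∂phi/∂p = -12(p - 4)(p - 2)(p + 3) = 0 at p ∈ {-3, 2, 4}; ∂phi/∂q = 8(q - 4)(q - 1)(q + 2) = 0 at q ∈ {-2, 1, 4}.
The Hessian is diagonal: diag(phi_pp, phi_qq). Second derivatives: phi_pp(-3)=-420, phi_pp(2)=120, phi_pp(4)=-168; phi_qq(-2)=144, phi_qq(1)=-72, phi_qq(4)=144.
Saddle points occur where the two diagonal entries have opposite signs: (-3, -2), (-3, 4), (2, 1), (4, -2), (4, 4). Count: 5.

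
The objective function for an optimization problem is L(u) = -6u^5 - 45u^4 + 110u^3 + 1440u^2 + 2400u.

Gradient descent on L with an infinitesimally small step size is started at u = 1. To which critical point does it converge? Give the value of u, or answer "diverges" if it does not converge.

-1

L'(u) = -30(u - 4)(u + 1)(u + 4)(u + 5), so L'(1) = 5400.
Gradient descent moves in the -L' direction, i.e. u is decreasing.
The nearest critical point in that direction is u = -1, where L'' = 1800 > 0 (a local minimum). The iterate converges there.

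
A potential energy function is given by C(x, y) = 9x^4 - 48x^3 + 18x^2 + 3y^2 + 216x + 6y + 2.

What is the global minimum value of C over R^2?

-142

C(x,y) separates as P(x) + Q(y) + 2, so its minimum is min P + min Q + 2.
P'(x) = 36(x - 3)(x - 2)(x + 1) vanishes at x ∈ {-1, 2, 3}; Q'(y) = 6y + 6 vanishes at y ∈ {-1}.
Local minima of P (where P''>0): P(-1)=-141, P(3)=243. Local minima of Q: Q(-1)=-3.
So the global minimum of C is P(-1) + Q(-1) + 2 = -141 − 3 + 2 = -142, attained at (-1, -1).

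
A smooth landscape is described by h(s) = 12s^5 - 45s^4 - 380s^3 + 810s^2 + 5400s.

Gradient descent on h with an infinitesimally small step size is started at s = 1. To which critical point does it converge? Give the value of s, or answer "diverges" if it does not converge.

h'(s) = 60(s - 5)(s - 3)(s + 2)(s + 3), so h'(1) = 5760.
Gradient descent moves in the -h' direction, i.e. s is decreasing.
The nearest critical point in that direction is s = -2, where h'' = 2100 > 0 (a local minimum). The iterate converges there.

-2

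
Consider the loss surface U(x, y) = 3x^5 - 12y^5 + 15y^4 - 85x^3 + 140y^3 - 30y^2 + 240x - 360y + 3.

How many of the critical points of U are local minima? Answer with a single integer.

4

U separates as a function of x plus a function of y, so ∇U=0 decouples.
∂U/∂x = 15(x - 4)(x - 1)(x + 1)(x + 4) = 0 at x ∈ {-4, -1, 1, 4}; ∂U/∂y = -60(y - 3)(y - 1)(y + 1)(y + 2) = 0 at y ∈ {-2, -1, 1, 3}.
The Hessian is diagonal: diag(U_xx, U_yy). Second derivatives: U_xx(-4)=-1800, U_xx(-1)=450, U_xx(1)=-450, U_xx(4)=1800; U_yy(-2)=900, U_yy(-1)=-480, U_yy(1)=720, U_yy(3)=-2400.
Local minima occur where both diagonal entries positive: (-1, -2), (-1, 1), (4, -2), (4, 1). Count: 4.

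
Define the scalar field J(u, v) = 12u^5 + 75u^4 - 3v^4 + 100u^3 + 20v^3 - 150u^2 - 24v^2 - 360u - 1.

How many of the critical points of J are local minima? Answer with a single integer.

J separates as a function of u plus a function of v, so ∇J=0 decouples.
∂J/∂u = 60(u - 1)(u + 1)(u + 2)(u + 3) = 0 at u ∈ {-3, -2, -1, 1}; ∂J/∂v = -12v(v - 4)(v - 1) = 0 at v ∈ {0, 1, 4}.
The Hessian is diagonal: diag(J_uu, J_vv). Second derivatives: J_uu(-3)=-480, J_uu(-2)=180, J_uu(-1)=-240, J_uu(1)=1440; J_vv(0)=-48, J_vv(1)=36, J_vv(4)=-144.
Local minima occur where both diagonal entries positive: (-2, 1), (1, 1). Count: 2.

2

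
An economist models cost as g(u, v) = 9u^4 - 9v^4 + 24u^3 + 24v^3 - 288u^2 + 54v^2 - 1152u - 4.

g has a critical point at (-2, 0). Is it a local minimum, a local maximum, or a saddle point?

The mixed partial ∂²g/∂u∂v is 0, so the Hessian at any point is diag(g_uu, g_vv) = diag(36(3u^2 + 4u - 16), 36(-3v^2 + 4v + 3)).
At (-2, 0): H = diag(-432, 108).
The eigenvalues have opposite signs, so H is indefinite: a saddle point.

saddle point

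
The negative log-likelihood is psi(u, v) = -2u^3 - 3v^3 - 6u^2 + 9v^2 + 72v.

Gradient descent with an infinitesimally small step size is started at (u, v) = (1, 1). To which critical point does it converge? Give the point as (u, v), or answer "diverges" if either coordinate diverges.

psi is separable, so gradient descent decouples: u follows -∂psi/∂u, v follows -∂psi/∂v.
∂psi/∂u = -6u(u + 2); at u=1 this is -18, so u increases.
∂psi/∂v = -9(v - 4)(v + 2); at v=1 this is 81, so v decreases.
The u-coordinate has no critical point in that direction and runs off to infinity.

diverges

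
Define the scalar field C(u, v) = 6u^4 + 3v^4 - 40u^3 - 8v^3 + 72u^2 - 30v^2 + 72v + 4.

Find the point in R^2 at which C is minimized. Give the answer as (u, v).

C(u,v) separates as P(u) + Q(v) + 4, so its minimum is min P + min Q + 4.
P'(u) = 24u(u - 3)(u - 2) vanishes at u ∈ {0, 2, 3}; Q'(v) = 12(v - 3)(v - 1)(v + 2) vanishes at v ∈ {-2, 1, 3}.
Local minima of P (where P''>0): P(0)=0, P(3)=54. Local minima of Q: Q(-2)=-152, Q(3)=-27.
So the global minimum of C is P(0) + Q(-2) + 4 = 0 − 152 + 4 = -148, attained at (0, -2).

(0, -2)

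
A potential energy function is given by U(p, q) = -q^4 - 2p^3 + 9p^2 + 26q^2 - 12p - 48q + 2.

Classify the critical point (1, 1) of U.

The mixed partial ∂²U/∂p∂q is 0, so the Hessian at any point is diag(U_pp, U_qq) = diag(6(-2p + 3), 4(-3q^2 + 13)).
At (1, 1): H = diag(6, 40).
Both eigenvalues are positive, so H is positive definite: a local minimum.

local minimum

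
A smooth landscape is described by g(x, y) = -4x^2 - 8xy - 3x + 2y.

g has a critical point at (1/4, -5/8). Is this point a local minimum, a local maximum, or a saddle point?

The Hessian of g is constant: H = [[-8, -8], [-8, 0]].
det(H) = (-8)·0 − (-8)² = -64.
Since det(H) < 0, H is indefinite and the critical point is a saddle point.

saddle point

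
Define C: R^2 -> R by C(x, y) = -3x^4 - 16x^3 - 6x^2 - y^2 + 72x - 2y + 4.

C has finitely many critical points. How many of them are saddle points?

1

C separates as a function of x plus a function of y, so ∇C=0 decouples.
∂C/∂x = -12(x - 1)(x + 2)(x + 3) = 0 at x ∈ {-3, -2, 1}; ∂C/∂y = -2(y + 1) = 0 at y ∈ {-1}.
The Hessian is diagonal: diag(C_xx, C_yy). Second derivatives: C_xx(-3)=-48, C_xx(-2)=36, C_xx(1)=-144; C_yy(-1)=-2.
Saddle points occur where the two diagonal entries have opposite signs: (-2, -1). Count: 1.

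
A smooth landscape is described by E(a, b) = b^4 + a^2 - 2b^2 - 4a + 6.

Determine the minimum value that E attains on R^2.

1

E(a,b) separates as P(a) + Q(b) + 6, so its minimum is min P + min Q + 6.
P'(a) = 2a - 4 vanishes at a ∈ {2}; Q'(b) = 4b(b - 1)(b + 1) vanishes at b ∈ {-1, 0, 1}.
Local minima of P (where P''>0): P(2)=-4. Local minima of Q: Q(-1)=-1, Q(1)=-1.
So the global minimum of E is P(2) + Q(-1) + 6 = -4 − 1 + 6 = 1, attained at (2, -1).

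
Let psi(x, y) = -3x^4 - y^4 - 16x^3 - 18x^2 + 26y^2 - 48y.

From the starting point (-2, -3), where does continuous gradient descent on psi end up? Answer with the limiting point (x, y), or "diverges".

(-1, 1)

psi is separable, so gradient descent decouples: x follows -∂psi/∂x, y follows -∂psi/∂y.
∂psi/∂x = -12x(x + 1)(x + 3); at x=-2 this is -24, so x increases.
∂psi/∂y = -4(y - 3)(y - 1)(y + 4); at y=-3 this is -96, so y increases.
x converges to its nearest critical value -1 (a local min of the x-part); y converges to 1. The iterate converges to (-1, 1).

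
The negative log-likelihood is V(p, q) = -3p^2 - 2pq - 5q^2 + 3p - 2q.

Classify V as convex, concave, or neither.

V is quadratic, so its Hessian is the constant matrix H = [[-6, -2], [-2, -10]].
det(H) = 56, tr(H) = -16.
det(H) > 0 and tr(H) < 0, so H is negative definite everywhere: concave.

concave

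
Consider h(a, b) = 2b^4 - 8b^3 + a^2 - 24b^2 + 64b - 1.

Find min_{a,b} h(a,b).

-129

h(a,b) separates as P(a) + Q(b) − 1, so its minimum is min P + min Q − 1.
P'(a) = 2a vanishes at a ∈ {0}; Q'(b) = 8(b - 4)(b - 1)(b + 2) vanishes at b ∈ {-2, 1, 4}.
Local minima of P (where P''>0): P(0)=0. Local minima of Q: Q(-2)=-128, Q(4)=-128.
So the global minimum of h is P(0) + Q(-2) − 1 = 0 − 128 − 1 = -129, attained at (0, -2).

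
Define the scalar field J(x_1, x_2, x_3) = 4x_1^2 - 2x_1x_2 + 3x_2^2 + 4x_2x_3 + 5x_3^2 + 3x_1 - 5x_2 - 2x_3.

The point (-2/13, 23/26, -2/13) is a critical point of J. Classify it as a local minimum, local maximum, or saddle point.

The Hessian is constant: H = [[8, -2, 0], [-2, 6, 4], [0, 4, 10]].
Leading principal minors: Δ₁ = 8, Δ₂ = 44, Δ₃ = 312.
All leading minors are positive, so H is positive definite: a local minimum.

local minimum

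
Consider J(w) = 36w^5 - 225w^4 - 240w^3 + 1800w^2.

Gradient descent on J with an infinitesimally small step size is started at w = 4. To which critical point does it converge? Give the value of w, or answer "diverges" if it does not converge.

J'(w) = 180w(w - 5)(w - 2)(w + 2), so J'(4) = -8640.
Gradient descent moves in the -J' direction, i.e. w is increasing.
The nearest critical point in that direction is w = 5, where J'' = 18900 > 0 (a local minimum). The iterate converges there.

5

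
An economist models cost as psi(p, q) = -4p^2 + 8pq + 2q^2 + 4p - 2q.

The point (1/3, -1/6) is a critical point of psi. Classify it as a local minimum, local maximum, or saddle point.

saddle point

The Hessian of psi is constant: H = [[-8, 8], [8, 4]].
det(H) = (-8)·4 − 8² = -96.
Since det(H) < 0, H is indefinite and the critical point is a saddle point.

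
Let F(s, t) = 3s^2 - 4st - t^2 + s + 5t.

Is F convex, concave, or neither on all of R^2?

neither

F is quadratic, so its Hessian is the constant matrix H = [[6, -4], [-4, -2]].
det(H) = -28, tr(H) = 4.
det(H) < 0, so H is indefinite: neither convex nor concave.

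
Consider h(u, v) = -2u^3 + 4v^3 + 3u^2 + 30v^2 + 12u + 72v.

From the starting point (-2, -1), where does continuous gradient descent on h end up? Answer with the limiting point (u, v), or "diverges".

(-1, -2)

h is separable, so gradient descent decouples: u follows -∂h/∂u, v follows -∂h/∂v.
∂h/∂u = -6(u - 2)(u + 1); at u=-2 this is -24, so u increases.
∂h/∂v = 12(v + 2)(v + 3); at v=-1 this is 24, so v decreases.
u converges to its nearest critical value -1 (a local min of the u-part); v converges to -2. The iterate converges to (-1, -2).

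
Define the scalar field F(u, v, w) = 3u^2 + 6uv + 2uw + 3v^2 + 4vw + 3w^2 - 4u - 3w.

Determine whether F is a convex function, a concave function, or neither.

F is quadratic, so its Hessian is the constant matrix H = [[6, 6, 2], [6, 6, 4], [2, 4, 6]].
Leading principal minors: 6, 0, -24.
Neither pattern holds ⇒ H is indefinite ⇒ neither convex nor concave.

neither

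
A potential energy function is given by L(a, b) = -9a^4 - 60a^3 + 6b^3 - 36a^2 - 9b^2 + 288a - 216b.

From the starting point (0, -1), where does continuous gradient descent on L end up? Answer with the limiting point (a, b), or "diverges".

L is separable, so gradient descent decouples: a follows -∂L/∂a, b follows -∂L/∂b.
∂L/∂a = -36(a - 1)(a + 2)(a + 4); at a=0 this is 288, so a decreases.
∂L/∂b = 18(b - 4)(b + 3); at b=-1 this is -180, so b increases.
a converges to its nearest critical value -2 (a local min of the a-part); b converges to 4. The iterate converges to (-2, 4).

(-2, 4)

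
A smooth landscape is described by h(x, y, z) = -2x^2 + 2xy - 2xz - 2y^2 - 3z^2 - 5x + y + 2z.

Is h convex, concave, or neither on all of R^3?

h is quadratic, so its Hessian is the constant matrix H = [[-4, 2, -2], [2, -4, 0], [-2, 0, -6]].
Leading principal minors: -4, 12, -56.
Signs alternate −, +, − ⇒ H ≺ 0 ⇒ concave.

concave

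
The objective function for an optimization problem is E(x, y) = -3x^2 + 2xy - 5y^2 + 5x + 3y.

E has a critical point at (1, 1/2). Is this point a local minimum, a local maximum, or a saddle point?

The Hessian of E is constant: H = [[-6, 2], [2, -10]].
det(H) = (-6)·(-10) − 2² = 56.
det(H) > 0 and tr(H) = -16 < 0, so H is negative definite and the point is a local maximum.

local maximum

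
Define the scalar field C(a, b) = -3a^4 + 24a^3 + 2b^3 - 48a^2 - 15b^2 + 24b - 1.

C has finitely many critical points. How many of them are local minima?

C separates as a function of a plus a function of b, so ∇C=0 decouples.
∂C/∂a = -12a(a - 4)(a - 2) = 0 at a ∈ {0, 2, 4}; ∂C/∂b = 6(b - 4)(b - 1) = 0 at b ∈ {1, 4}.
The Hessian is diagonal: diag(C_aa, C_bb). Second derivatives: C_aa(0)=-96, C_aa(2)=48, C_aa(4)=-96; C_bb(1)=-18, C_bb(4)=18.
Local minima occur where both diagonal entries positive: (2, 4). Count: 1.

1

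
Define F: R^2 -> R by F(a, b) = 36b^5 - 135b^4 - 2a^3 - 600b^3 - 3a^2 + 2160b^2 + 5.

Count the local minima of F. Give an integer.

F separates as a function of a plus a function of b, so ∇F=0 decouples.
∂F/∂a = -6a(a + 1) = 0 at a ∈ {-1, 0}; ∂F/∂b = 180b(b - 4)(b - 2)(b + 3) = 0 at b ∈ {-3, 0, 2, 4}.
The Hessian is diagonal: diag(F_aa, F_bb). Second derivatives: F_aa(-1)=6, F_aa(0)=-6; F_bb(-3)=-18900, F_bb(0)=4320, F_bb(2)=-3600, F_bb(4)=10080.
Local minima occur where both diagonal entries positive: (-1, 0), (-1, 4). Count: 2.

2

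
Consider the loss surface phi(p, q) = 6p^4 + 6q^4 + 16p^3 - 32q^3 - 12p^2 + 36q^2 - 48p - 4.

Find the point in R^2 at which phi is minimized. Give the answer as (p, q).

phi(p,q) separates as A(p) + B(q) − 4, so its minimum is min A + min B − 4.
A'(p) = 24(p - 1)(p + 1)(p + 2) vanishes at p ∈ {-2, -1, 1}; B'(q) = 24q(q - 3)(q - 1) vanishes at q ∈ {0, 1, 3}.
Local minima of A (where A''>0): A(-2)=16, A(1)=-38. Local minima of B: B(0)=0, B(3)=-54.
So the global minimum of phi is A(1) + B(3) − 4 = -38 − 54 − 4 = -96, attained at (1, 3).

(1, 3)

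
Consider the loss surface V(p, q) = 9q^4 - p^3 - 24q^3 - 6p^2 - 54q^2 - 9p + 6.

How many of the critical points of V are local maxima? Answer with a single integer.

V separates as a function of p plus a function of q, so ∇V=0 decouples.
∂V/∂p = -3(p + 1)(p + 3) = 0 at p ∈ {-3, -1}; ∂V/∂q = 36q(q - 3)(q + 1) = 0 at q ∈ {-1, 0, 3}.
The Hessian is diagonal: diag(V_pp, V_qq). Second derivatives: V_pp(-3)=6, V_pp(-1)=-6; V_qq(-1)=144, V_qq(0)=-108, V_qq(3)=432.
Local maxima occur where both diagonal entries negative: (-1, 0). Count: 1.

1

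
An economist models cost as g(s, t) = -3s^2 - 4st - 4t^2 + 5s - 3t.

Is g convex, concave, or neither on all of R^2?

g is quadratic, so its Hessian is the constant matrix H = [[-6, -4], [-4, -8]].
det(H) = 32, tr(H) = -14.
det(H) > 0 and tr(H) < 0, so H is negative definite everywhere: concave.

concave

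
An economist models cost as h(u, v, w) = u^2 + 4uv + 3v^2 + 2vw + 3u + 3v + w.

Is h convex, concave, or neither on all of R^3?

neither

h is quadratic, so its Hessian is the constant matrix H = [[2, 4, 0], [4, 6, 2], [0, 2, 0]].
Leading principal minors: 2, -4, -8.
Neither pattern holds ⇒ H is indefinite ⇒ neither convex nor concave.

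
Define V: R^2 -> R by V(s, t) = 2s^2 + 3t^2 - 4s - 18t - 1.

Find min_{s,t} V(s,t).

V(s,t) separates as P(s) + Q(t) − 1, so its minimum is min P + min Q − 1.
P'(s) = 4s - 4 vanishes at s ∈ {1}; Q'(t) = 6(t - 3) vanishes at t ∈ {3}.
Local minima of P (where P''>0): P(1)=-2. Local minima of Q: Q(3)=-27.
So the global minimum of V is P(1) + Q(3) − 1 = -2 − 27 − 1 = -30, attained at (1, 3).

-30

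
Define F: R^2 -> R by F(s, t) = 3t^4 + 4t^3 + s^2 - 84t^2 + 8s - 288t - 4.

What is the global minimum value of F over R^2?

-1492

F(s,t) separates as P(s) + Q(t) − 4, so its minimum is min P + min Q − 4.
P'(s) = 2s + 8 vanishes at s ∈ {-4}; Q'(t) = 12(t - 4)(t + 2)(t + 3) vanishes at t ∈ {-3, -2, 4}.
Local minima of P (where P''>0): P(-4)=-16. Local minima of Q: Q(-3)=243, Q(4)=-1472.
So the global minimum of F is P(-4) + Q(4) − 4 = -16 − 1472 − 4 = -1492, attained at (-4, 4).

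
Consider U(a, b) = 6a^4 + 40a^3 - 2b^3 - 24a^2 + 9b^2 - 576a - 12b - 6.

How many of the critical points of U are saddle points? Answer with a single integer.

3

U separates as a function of a plus a function of b, so ∇U=0 decouples.
∂U/∂a = 24(a - 2)(a + 3)(a + 4) = 0 at a ∈ {-4, -3, 2}; ∂U/∂b = -6(b - 2)(b - 1) = 0 at b ∈ {1, 2}.
The Hessian is diagonal: diag(U_aa, U_bb). Second derivatives: U_aa(-4)=144, U_aa(-3)=-120, U_aa(2)=720; U_bb(1)=6, U_bb(2)=-6.
Saddle points occur where the two diagonal entries have opposite signs: (-4, 2), (-3, 1), (2, 2). Count: 3.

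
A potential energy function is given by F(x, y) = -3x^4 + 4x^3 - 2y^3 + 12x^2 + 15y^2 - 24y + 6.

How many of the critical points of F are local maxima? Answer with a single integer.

F separates as a function of x plus a function of y, so ∇F=0 decouples.
∂F/∂x = -12x(x - 2)(x + 1) = 0 at x ∈ {-1, 0, 2}; ∂F/∂y = -6(y - 4)(y - 1) = 0 at y ∈ {1, 4}.
The Hessian is diagonal: diag(F_xx, F_yy). Second derivatives: F_xx(-1)=-36, F_xx(0)=24, F_xx(2)=-72; F_yy(1)=18, F_yy(4)=-18.
Local maxima occur where both diagonal entries negative: (-1, 4), (2, 4). Count: 2.

2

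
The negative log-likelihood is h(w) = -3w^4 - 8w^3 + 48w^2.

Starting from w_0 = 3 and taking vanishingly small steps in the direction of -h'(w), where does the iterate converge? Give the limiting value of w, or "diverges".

diverges

h'(w) = -12w(w - 2)(w + 4), so h'(3) = -252.
Gradient descent moves in the -h' direction, i.e. w is increasing.
There is no critical point above w=3, and h' keeps the same sign, so the iterate runs off to +∞.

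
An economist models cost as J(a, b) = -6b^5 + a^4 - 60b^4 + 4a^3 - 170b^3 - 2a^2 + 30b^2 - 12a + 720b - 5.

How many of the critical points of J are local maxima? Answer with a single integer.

2

J separates as a function of a plus a function of b, so ∇J=0 decouples.
∂J/∂a = 4(a - 1)(a + 1)(a + 3) = 0 at a ∈ {-3, -1, 1}; ∂J/∂b = -30(b - 1)(b + 2)(b + 3)(b + 4) = 0 at b ∈ {-4, -3, -2, 1}.
The Hessian is diagonal: diag(J_aa, J_bb). Second derivatives: J_aa(-3)=32, J_aa(-1)=-16, J_aa(1)=32; J_bb(-4)=300, J_bb(-3)=-120, J_bb(-2)=180, J_bb(1)=-1800.
Local maxima occur where both diagonal entries negative: (-1, -3), (-1, 1). Count: 2.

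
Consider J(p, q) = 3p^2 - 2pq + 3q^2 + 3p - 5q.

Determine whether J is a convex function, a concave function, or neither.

convex

J is quadratic, so its Hessian is the constant matrix H = [[6, -2], [-2, 6]].
det(H) = 32, tr(H) = 12.
det(H) > 0 and tr(H) > 0, so H is positive definite everywhere: convex.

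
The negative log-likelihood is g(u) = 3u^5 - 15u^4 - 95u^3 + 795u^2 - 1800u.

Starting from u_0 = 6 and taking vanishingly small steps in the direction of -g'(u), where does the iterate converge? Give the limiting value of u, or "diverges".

4

g'(u) = 15(u - 4)(u - 3)(u - 2)(u + 5), so g'(6) = 3960.
Gradient descent moves in the -g' direction, i.e. u is decreasing.
The nearest critical point in that direction is u = 4, where g'' = 270 > 0 (a local minimum). The iterate converges there.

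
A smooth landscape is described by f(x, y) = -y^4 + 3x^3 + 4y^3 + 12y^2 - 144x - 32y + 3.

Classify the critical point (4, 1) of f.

local minimum

The mixed partial ∂²f/∂x∂y is 0, so the Hessian at any point is diag(f_xx, f_yy) = diag(18x, 12(-y^2 + 2y + 2)).
At (4, 1): H = diag(72, 36).
Both eigenvalues are positive, so H is positive definite: a local minimum.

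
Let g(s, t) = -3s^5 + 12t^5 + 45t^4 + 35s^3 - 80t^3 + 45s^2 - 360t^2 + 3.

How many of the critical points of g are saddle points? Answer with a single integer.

g separates as a function of s plus a function of t, so ∇g=0 decouples.
∂g/∂s = -15s(s - 3)(s + 1)(s + 2) = 0 at s ∈ {-2, -1, 0, 3}; ∂g/∂t = 60t(t - 2)(t + 2)(t + 3) = 0 at t ∈ {-3, -2, 0, 2}.
The Hessian is diagonal: diag(g_ss, g_tt). Second derivatives: g_ss(-2)=150, g_ss(-1)=-60, g_ss(0)=90, g_ss(3)=-900; g_tt(-3)=-900, g_tt(-2)=480, g_tt(0)=-720, g_tt(2)=2400.
Saddle points occur where the two diagonal entries have opposite signs: (-2, -3), (-2, 0), (-1, -2), (-1, 2), (0, -3), (0, 0), (3, -2), (3, 2). Count: 8.

8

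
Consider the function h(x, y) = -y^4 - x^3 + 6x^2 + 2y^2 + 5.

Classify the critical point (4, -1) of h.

local maximum

The mixed partial ∂²h/∂x∂y is 0, so the Hessian at any point is diag(h_xx, h_yy) = diag(6(-x + 2), 4(-3y^2 + 1)).
At (4, -1): H = diag(-12, -8).
Both eigenvalues are negative, so H is negative definite: a local maximum.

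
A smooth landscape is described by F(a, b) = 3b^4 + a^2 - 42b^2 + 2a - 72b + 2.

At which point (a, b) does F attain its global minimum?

F(a,b) separates as P(a) + Q(b) + 2, so its minimum is min P + min Q + 2.
P'(a) = 2a + 2 vanishes at a ∈ {-1}; Q'(b) = 12(b - 3)(b + 1)(b + 2) vanishes at b ∈ {-2, -1, 3}.
Local minima of P (where P''>0): P(-1)=-1. Local minima of Q: Q(-2)=24, Q(3)=-351.
So the global minimum of F is P(-1) + Q(3) + 2 = -1 − 351 + 2 = -350, attained at (-1, 3).

(-1, 3)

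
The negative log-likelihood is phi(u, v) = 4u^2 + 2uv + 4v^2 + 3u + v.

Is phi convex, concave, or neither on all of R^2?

convex

phi is quadratic, so its Hessian is the constant matrix H = [[8, 2], [2, 8]].
det(H) = 60, tr(H) = 16.
det(H) > 0 and tr(H) > 0, so H is positive definite everywhere: convex.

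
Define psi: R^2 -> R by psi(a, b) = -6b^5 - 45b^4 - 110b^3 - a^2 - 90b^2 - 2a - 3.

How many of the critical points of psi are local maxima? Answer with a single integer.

psi separates as a function of a plus a function of b, so ∇psi=0 decouples.
∂psi/∂a = -2(a + 1) = 0 at a ∈ {-1}; ∂psi/∂b = -30b(b + 1)(b + 2)(b + 3) = 0 at b ∈ {-3, -2, -1, 0}.
The Hessian is diagonal: diag(psi_aa, psi_bb). Second derivatives: psi_aa(-1)=-2; psi_bb(-3)=180, psi_bb(-2)=-60, psi_bb(-1)=60, psi_bb(0)=-180.
Local maxima occur where both diagonal entries negative: (-1, -2), (-1, 0). Count: 2.

2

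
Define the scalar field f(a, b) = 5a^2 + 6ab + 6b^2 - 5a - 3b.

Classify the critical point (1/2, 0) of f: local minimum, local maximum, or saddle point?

local minimum

The Hessian of f is constant: H = [[10, 6], [6, 12]].
det(H) = 10·12 − 6² = 84.
det(H) > 0 and tr(H) = 22 > 0, so H is positive definite and the point is a local minimum.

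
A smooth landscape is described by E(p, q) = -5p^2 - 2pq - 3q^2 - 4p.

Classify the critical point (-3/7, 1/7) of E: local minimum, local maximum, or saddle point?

The Hessian of E is constant: H = [[-10, -2], [-2, -6]].
det(H) = (-10)·(-6) − (-2)² = 56.
det(H) > 0 and tr(H) = -16 < 0, so H is negative definite and the point is a local maximum.

local maximum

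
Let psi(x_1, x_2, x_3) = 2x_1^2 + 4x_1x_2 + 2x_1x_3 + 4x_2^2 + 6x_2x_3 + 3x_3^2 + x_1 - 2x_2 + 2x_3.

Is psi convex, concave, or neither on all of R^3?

convex

psi is quadratic, so its Hessian is the constant matrix H = [[4, 4, 2], [4, 8, 6], [2, 6, 6]].
Leading principal minors: 4, 16, 16.
All positive ⇒ H ≻ 0 ⇒ convex.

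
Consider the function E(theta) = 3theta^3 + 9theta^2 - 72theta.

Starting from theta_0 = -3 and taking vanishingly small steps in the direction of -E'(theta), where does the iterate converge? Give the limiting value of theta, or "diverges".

2

E'(theta) = 9(theta - 2)(theta + 4), so E'(-3) = -45.
Gradient descent moves in the -E' direction, i.e. theta is increasing.
The nearest critical point in that direction is theta = 2, where E'' = 54 > 0 (a local minimum). The iterate converges there.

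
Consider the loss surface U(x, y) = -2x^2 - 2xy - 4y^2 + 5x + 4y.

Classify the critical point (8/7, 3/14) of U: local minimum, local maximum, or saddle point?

The Hessian of U is constant: H = [[-4, -2], [-2, -8]].
det(H) = (-4)·(-8) − (-2)² = 28.
det(H) > 0 and tr(H) = -12 < 0, so H is negative definite and the point is a local maximum.

local maximum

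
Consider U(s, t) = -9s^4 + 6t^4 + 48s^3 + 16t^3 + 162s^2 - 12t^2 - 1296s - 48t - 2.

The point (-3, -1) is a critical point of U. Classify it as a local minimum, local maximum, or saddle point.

local maximum

The mixed partial ∂²U/∂s∂t is 0, so the Hessian at any point is diag(U_ss, U_tt) = diag(36(-3s^2 + 8s + 9), 24(3t^2 + 4t - 1)).
At (-3, -1): H = diag(-1512, -48).
Both eigenvalues are negative, so H is negative definite: a local maximum.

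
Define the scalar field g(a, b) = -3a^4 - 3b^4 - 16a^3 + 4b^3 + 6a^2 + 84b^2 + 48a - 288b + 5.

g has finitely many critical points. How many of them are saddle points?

4

g separates as a function of a plus a function of b, so ∇g=0 decouples.
∂g/∂a = -12(a - 1)(a + 1)(a + 4) = 0 at a ∈ {-4, -1, 1}; ∂g/∂b = -12(b - 3)(b - 2)(b + 4) = 0 at b ∈ {-4, 2, 3}.
The Hessian is diagonal: diag(g_aa, g_bb). Second derivatives: g_aa(-4)=-180, g_aa(-1)=72, g_aa(1)=-120; g_bb(-4)=-504, g_bb(2)=72, g_bb(3)=-84.
Saddle points occur where the two diagonal entries have opposite signs: (-4, 2), (-1, -4), (-1, 3), (1, 2). Count: 4.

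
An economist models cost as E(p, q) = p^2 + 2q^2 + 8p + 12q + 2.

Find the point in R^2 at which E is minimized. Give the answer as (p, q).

E(p,q) separates as A(p) + B(q) + 2, so its minimum is min A + min B + 2.
A'(p) = 2p + 8 vanishes at p ∈ {-4}; B'(q) = 4q + 12 vanishes at q ∈ {-3}.
Local minima of A (where A''>0): A(-4)=-16. Local minima of B: B(-3)=-18.
So the global minimum of E is A(-4) + B(-3) + 2 = -16 − 18 + 2 = -32, attained at (-4, -3).

(-4, -3)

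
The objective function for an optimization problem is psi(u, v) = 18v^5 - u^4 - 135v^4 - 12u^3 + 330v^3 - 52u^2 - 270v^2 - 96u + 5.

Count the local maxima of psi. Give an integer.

4

psi separates as a function of u plus a function of v, so ∇psi=0 decouples.
∂psi/∂u = -4(u + 2)(u + 3)(u + 4) = 0 at u ∈ {-4, -3, -2}; ∂psi/∂v = 90v(v - 3)(v - 2)(v - 1) = 0 at v ∈ {0, 1, 2, 3}.
The Hessian is diagonal: diag(psi_uu, psi_vv). Second derivatives: psi_uu(-4)=-8, psi_uu(-3)=4, psi_uu(-2)=-8; psi_vv(0)=-540, psi_vv(1)=180, psi_vv(2)=-180, psi_vv(3)=540.
Local maxima occur where both diagonal entries negative: (-4, 0), (-4, 2), (-2, 0), (-2, 2). Count: 4.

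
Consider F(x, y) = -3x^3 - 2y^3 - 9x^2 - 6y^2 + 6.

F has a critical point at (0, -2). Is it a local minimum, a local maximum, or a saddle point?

The mixed partial ∂²F/∂x∂y is 0, so the Hessian at any point is diag(F_xx, F_yy) = diag(-18(x + 1), -12(y + 1)).
At (0, -2): H = diag(-18, 12).
The eigenvalues have opposite signs, so H is indefinite: a saddle point.

saddle point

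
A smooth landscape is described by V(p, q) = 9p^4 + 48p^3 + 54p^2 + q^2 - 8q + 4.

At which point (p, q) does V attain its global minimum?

(-3, 4)

V(p,q) separates as A(p) + B(q) + 4, so its minimum is min A + min B + 4.
A'(p) = 36p(p + 1)(p + 3) vanishes at p ∈ {-3, -1, 0}; B'(q) = 2q - 8 vanishes at q ∈ {4}.
Local minima of A (where A''>0): A(-3)=-81, A(0)=0. Local minima of B: B(4)=-16.
So the global minimum of V is A(-3) + B(4) + 4 = -81 − 16 + 4 = -93, attained at (-3, 4).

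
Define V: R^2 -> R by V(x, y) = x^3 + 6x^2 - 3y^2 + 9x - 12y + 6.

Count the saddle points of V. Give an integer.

1

V separates as a function of x plus a function of y, so ∇V=0 decouples.
∂V/∂x = 3(x + 1)(x + 3) = 0 at x ∈ {-3, -1}; ∂V/∂y = -6(y + 2) = 0 at y ∈ {-2}.
The Hessian is diagonal: diag(V_xx, V_yy). Second derivatives: V_xx(-3)=-6, V_xx(-1)=6; V_yy(-2)=-6.
Saddle points occur where the two diagonal entries have opposite signs: (-1, -2). Count: 1.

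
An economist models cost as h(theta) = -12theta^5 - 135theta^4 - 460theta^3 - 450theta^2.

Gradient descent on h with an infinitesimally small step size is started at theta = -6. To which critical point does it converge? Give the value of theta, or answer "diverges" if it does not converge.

h'(theta) = -60theta(theta + 1)(theta + 3)(theta + 5), so h'(-6) = -5400.
Gradient descent moves in the -h' direction, i.e. theta is increasing.
The nearest critical point in that direction is theta = -5, where h'' = 2400 > 0 (a local minimum). The iterate converges there.

-5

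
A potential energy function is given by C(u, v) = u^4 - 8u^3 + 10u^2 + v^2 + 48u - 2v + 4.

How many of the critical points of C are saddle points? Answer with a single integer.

C separates as a function of u plus a function of v, so ∇C=0 decouples.
∂C/∂u = 4(u - 4)(u - 3)(u + 1) = 0 at u ∈ {-1, 3, 4}; ∂C/∂v = 2(v - 1) = 0 at v ∈ {1}.
The Hessian is diagonal: diag(C_uu, C_vv). Second derivatives: C_uu(-1)=80, C_uu(3)=-16, C_uu(4)=20; C_vv(1)=2.
Saddle points occur where the two diagonal entries have opposite signs: (3, 1). Count: 1.

1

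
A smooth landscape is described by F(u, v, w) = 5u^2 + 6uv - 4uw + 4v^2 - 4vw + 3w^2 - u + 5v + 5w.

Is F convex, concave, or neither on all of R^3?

convex

F is quadratic, so its Hessian is the constant matrix H = [[10, 6, -4], [6, 8, -4], [-4, -4, 6]].
Leading principal minors: 10, 44, 168.
All positive ⇒ H ≻ 0 ⇒ convex.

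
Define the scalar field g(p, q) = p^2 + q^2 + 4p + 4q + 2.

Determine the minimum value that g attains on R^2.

g(p,q) separates as A(p) + B(q) + 2, so its minimum is min A + min B + 2.
A'(p) = 2p + 4 vanishes at p ∈ {-2}; B'(q) = 2q + 4 vanishes at q ∈ {-2}.
Local minima of A (where A''>0): A(-2)=-4. Local minima of B: B(-2)=-4.
So the global minimum of g is A(-2) + B(-2) + 2 = -4 − 4 + 2 = -6, attained at (-2, -2).

-6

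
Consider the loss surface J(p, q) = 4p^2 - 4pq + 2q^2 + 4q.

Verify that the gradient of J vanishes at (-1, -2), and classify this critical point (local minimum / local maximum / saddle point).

∇J = (8p - 4q, -4p + 4q + 4); substituting (-1, -2) gives ∇J = (0, 0), so (-1, -2) is indeed a critical point.
The Hessian of J is constant: H = [[8, -4], [-4, 4]].
det(H) = 8·4 − (-4)² = 16.
det(H) > 0 and tr(H) = 12 > 0, so H is positive definite and the point is a local minimum.

local minimum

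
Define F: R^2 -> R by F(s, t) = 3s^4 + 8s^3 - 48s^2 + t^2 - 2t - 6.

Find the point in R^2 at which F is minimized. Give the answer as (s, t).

(-4, 1)

F(s,t) separates as P(s) + Q(t) − 6, so its minimum is min P + min Q − 6.
P'(s) = 12s(s - 2)(s + 4) vanishes at s ∈ {-4, 0, 2}; Q'(t) = 2(t - 1) vanishes at t ∈ {1}.
Local minima of P (where P''>0): P(-4)=-512, P(2)=-80. Local minima of Q: Q(1)=-1.
So the global minimum of F is P(-4) + Q(1) − 6 = -512 − 1 − 6 = -519, attained at (-4, 1).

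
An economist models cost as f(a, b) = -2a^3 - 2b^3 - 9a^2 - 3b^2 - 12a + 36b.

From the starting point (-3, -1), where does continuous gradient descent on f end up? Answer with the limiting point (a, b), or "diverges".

(-2, -3)

f is separable, so gradient descent decouples: a follows -∂f/∂a, b follows -∂f/∂b.
∂f/∂a = -6(a + 1)(a + 2); at a=-3 this is -12, so a increases.
∂f/∂b = -6(b - 2)(b + 3); at b=-1 this is 36, so b decreases.
a converges to its nearest critical value -2 (a local min of the a-part); b converges to -3. The iterate converges to (-2, -3).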